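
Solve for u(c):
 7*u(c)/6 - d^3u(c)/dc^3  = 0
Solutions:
 u(c) = C3*exp(6^(2/3)*7^(1/3)*c/6) + (C1*sin(2^(2/3)*3^(1/6)*7^(1/3)*c/4) + C2*cos(2^(2/3)*3^(1/6)*7^(1/3)*c/4))*exp(-6^(2/3)*7^(1/3)*c/12)


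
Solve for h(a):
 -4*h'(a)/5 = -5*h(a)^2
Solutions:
 h(a) = -4/(C1 + 25*a)


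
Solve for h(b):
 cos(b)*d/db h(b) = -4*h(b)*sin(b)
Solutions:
 h(b) = C1*cos(b)^4


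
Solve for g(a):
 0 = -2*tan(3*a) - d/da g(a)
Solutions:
 g(a) = C1 + 2*log(cos(3*a))/3


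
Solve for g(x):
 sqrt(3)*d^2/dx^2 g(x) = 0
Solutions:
 g(x) = C1 + C2*x


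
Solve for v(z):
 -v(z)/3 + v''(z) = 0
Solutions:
 v(z) = C1*exp(-sqrt(3)*z/3) + C2*exp(sqrt(3)*z/3)


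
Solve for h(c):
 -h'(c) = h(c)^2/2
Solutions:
 h(c) = 2/(C1 + c)


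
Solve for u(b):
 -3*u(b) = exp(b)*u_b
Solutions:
 u(b) = C1*exp(3*exp(-b))


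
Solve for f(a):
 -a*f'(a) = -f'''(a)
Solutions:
 f(a) = C1 + Integral(C2*airyai(a) + C3*airybi(a), a)


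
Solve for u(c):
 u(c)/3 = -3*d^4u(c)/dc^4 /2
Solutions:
 u(c) = (C1*sin(2^(3/4)*sqrt(3)*c/6) + C2*cos(2^(3/4)*sqrt(3)*c/6))*exp(-2^(3/4)*sqrt(3)*c/6) + (C3*sin(2^(3/4)*sqrt(3)*c/6) + C4*cos(2^(3/4)*sqrt(3)*c/6))*exp(2^(3/4)*sqrt(3)*c/6)


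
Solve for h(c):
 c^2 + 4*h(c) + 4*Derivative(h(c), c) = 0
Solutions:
 h(c) = C1*exp(-c) - c^2/4 + c/2 - 1/2


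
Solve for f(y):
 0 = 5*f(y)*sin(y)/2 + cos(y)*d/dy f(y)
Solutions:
 f(y) = C1*cos(y)^(5/2)


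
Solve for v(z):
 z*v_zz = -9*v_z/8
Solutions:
 v(z) = C1 + C2/z^(1/8)


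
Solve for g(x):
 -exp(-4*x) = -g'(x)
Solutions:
 g(x) = C1 - exp(-4*x)/4


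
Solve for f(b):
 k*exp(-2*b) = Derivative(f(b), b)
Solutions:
 f(b) = C1 - k*exp(-2*b)/2


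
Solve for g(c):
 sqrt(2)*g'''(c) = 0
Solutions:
 g(c) = C1 + C2*c + C3*c^2


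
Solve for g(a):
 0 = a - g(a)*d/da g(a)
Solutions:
 g(a) = -sqrt(C1 + a^2)
 g(a) = sqrt(C1 + a^2)


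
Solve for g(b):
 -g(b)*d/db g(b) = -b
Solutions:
 g(b) = -sqrt(C1 + b^2)
 g(b) = sqrt(C1 + b^2)


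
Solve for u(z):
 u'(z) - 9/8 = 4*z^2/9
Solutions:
 u(z) = C1 + 4*z^3/27 + 9*z/8


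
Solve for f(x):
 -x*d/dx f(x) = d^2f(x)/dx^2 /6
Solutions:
 f(x) = C1 + C2*erf(sqrt(3)*x)


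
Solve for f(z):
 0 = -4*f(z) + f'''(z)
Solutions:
 f(z) = C3*exp(2^(2/3)*z) + (C1*sin(2^(2/3)*sqrt(3)*z/2) + C2*cos(2^(2/3)*sqrt(3)*z/2))*exp(-2^(2/3)*z/2)


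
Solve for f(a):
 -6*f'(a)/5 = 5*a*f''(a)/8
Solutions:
 f(a) = C1 + C2/a^(23/25)


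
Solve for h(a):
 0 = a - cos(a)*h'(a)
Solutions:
 h(a) = C1 + Integral(a/cos(a), a)


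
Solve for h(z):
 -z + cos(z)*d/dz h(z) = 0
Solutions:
 h(z) = C1 + Integral(z/cos(z), z)


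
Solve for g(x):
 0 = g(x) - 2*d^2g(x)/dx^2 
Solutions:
 g(x) = C1*exp(-sqrt(2)*x/2) + C2*exp(sqrt(2)*x/2)


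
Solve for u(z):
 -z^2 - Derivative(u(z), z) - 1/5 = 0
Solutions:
 u(z) = C1 - z^3/3 - z/5


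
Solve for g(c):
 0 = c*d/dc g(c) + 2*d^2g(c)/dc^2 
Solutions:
 g(c) = C1 + C2*erf(c/2)


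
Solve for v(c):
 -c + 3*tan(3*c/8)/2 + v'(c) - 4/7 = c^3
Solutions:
 v(c) = C1 + c^4/4 + c^2/2 + 4*c/7 + 4*log(cos(3*c/8))


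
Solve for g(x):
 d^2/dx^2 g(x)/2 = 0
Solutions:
 g(x) = C1 + C2*x


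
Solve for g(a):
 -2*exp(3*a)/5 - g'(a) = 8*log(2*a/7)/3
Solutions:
 g(a) = C1 - 8*a*log(a)/3 + 8*a*(-log(2) + 1 + log(7))/3 - 2*exp(3*a)/15


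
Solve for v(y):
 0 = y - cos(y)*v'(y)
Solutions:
 v(y) = C1 + Integral(y/cos(y), y)


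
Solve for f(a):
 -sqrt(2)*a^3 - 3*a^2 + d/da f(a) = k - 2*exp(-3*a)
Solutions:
 f(a) = C1 + sqrt(2)*a^4/4 + a^3 + a*k + 2*exp(-3*a)/3


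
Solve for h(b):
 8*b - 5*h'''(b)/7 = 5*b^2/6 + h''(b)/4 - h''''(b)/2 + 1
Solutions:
 h(b) = C1 + C2*b + C3*exp(b*(10 - 3*sqrt(22))/14) + C4*exp(b*(10 + 3*sqrt(22))/14) - 5*b^4/18 + 536*b^3/63 - 3998*b^2/49


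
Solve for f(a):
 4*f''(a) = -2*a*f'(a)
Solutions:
 f(a) = C1 + C2*erf(a/2)


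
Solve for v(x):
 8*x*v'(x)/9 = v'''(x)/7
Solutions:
 v(x) = C1 + Integral(C2*airyai(2*21^(1/3)*x/3) + C3*airybi(2*21^(1/3)*x/3), x)


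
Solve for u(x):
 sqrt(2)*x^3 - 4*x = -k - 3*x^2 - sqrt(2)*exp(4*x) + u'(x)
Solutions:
 u(x) = C1 + k*x + sqrt(2)*x^4/4 + x^3 - 2*x^2 + sqrt(2)*exp(4*x)/4


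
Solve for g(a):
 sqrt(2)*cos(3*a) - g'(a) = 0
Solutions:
 g(a) = C1 + sqrt(2)*sin(3*a)/3


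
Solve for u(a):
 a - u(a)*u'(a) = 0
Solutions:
 u(a) = -sqrt(C1 + a^2)
 u(a) = sqrt(C1 + a^2)


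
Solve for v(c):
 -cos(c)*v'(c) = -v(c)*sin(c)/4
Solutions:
 v(c) = C1/cos(c)^(1/4)


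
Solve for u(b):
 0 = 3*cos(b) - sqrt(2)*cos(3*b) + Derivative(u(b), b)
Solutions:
 u(b) = C1 - 3*sin(b) + sqrt(2)*sin(3*b)/3


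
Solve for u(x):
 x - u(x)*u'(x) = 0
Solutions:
 u(x) = -sqrt(C1 + x^2)
 u(x) = sqrt(C1 + x^2)


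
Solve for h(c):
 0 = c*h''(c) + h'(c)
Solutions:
 h(c) = C1 + C2*log(c)


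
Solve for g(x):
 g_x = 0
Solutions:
 g(x) = C1


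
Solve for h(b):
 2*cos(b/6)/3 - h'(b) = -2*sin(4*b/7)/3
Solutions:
 h(b) = C1 + 4*sin(b/6) - 7*cos(4*b/7)/6


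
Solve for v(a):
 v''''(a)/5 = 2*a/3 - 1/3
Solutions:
 v(a) = C1 + C2*a + C3*a^2 + C4*a^3 + a^5/36 - 5*a^4/72


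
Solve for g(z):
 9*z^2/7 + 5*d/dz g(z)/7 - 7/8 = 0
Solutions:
 g(z) = C1 - 3*z^3/5 + 49*z/40


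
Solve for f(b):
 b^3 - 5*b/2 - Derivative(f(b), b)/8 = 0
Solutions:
 f(b) = C1 + 2*b^4 - 10*b^2


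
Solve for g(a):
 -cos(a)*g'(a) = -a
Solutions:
 g(a) = C1 + Integral(a/cos(a), a)


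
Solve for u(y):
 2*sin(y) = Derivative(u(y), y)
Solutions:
 u(y) = C1 - 2*cos(y)


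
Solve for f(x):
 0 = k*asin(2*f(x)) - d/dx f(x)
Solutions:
 Integral(1/asin(2*_y), (_y, f(x))) = C1 + k*x


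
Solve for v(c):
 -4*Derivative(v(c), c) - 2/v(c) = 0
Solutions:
 v(c) = -sqrt(C1 - c)
 v(c) = sqrt(C1 - c)


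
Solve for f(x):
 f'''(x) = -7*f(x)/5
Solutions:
 f(x) = C3*exp(-5^(2/3)*7^(1/3)*x/5) + (C1*sin(sqrt(3)*5^(2/3)*7^(1/3)*x/10) + C2*cos(sqrt(3)*5^(2/3)*7^(1/3)*x/10))*exp(5^(2/3)*7^(1/3)*x/10)


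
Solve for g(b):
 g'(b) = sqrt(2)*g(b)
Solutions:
 g(b) = C1*exp(sqrt(2)*b)


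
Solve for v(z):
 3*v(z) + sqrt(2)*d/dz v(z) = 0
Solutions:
 v(z) = C1*exp(-3*sqrt(2)*z/2)


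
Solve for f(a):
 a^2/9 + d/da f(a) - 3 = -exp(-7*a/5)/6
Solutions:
 f(a) = C1 - a^3/27 + 3*a + 5*exp(-7*a/5)/42


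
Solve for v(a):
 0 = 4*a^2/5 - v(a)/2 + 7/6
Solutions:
 v(a) = 8*a^2/5 + 7/3


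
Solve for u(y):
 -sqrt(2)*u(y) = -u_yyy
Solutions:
 u(y) = C3*exp(2^(1/6)*y) + (C1*sin(2^(1/6)*sqrt(3)*y/2) + C2*cos(2^(1/6)*sqrt(3)*y/2))*exp(-2^(1/6)*y/2)


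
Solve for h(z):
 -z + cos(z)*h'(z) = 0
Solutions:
 h(z) = C1 + Integral(z/cos(z), z)


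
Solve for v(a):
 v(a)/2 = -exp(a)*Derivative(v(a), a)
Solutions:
 v(a) = C1*exp(exp(-a)/2)


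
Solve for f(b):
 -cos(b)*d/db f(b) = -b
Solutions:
 f(b) = C1 + Integral(b/cos(b), b)


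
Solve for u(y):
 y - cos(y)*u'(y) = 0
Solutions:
 u(y) = C1 + Integral(y/cos(y), y)


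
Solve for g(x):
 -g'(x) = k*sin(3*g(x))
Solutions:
 g(x) = -acos((-C1 - exp(6*k*x))/(C1 - exp(6*k*x)))/3 + 2*pi/3
 g(x) = acos((-C1 - exp(6*k*x))/(C1 - exp(6*k*x)))/3


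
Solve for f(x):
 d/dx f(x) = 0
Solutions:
 f(x) = C1


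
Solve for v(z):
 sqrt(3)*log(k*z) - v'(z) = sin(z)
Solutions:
 v(z) = C1 + sqrt(3)*z*(log(k*z) - 1) + cos(z)


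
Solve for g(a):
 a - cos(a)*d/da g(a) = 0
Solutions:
 g(a) = C1 + Integral(a/cos(a), a)


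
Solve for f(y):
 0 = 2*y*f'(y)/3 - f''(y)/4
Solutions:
 f(y) = C1 + C2*erfi(2*sqrt(3)*y/3)


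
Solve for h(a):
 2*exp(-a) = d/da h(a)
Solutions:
 h(a) = C1 - 2*exp(-a)


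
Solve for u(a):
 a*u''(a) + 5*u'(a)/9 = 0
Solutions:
 u(a) = C1 + C2*a^(4/9)


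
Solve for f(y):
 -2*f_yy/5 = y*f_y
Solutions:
 f(y) = C1 + C2*erf(sqrt(5)*y/2)


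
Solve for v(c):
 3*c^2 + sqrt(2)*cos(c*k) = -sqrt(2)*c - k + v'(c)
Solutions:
 v(c) = C1 + c^3 + sqrt(2)*c^2/2 + c*k + sqrt(2)*sin(c*k)/k


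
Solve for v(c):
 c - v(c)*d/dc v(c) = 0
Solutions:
 v(c) = -sqrt(C1 + c^2)
 v(c) = sqrt(C1 + c^2)


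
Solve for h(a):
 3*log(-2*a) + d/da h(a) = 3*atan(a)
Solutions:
 h(a) = C1 - 3*a*log(-a) + 3*a*atan(a) - 3*a*log(2) + 3*a - 3*log(a^2 + 1)/2


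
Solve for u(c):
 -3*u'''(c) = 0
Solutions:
 u(c) = C1 + C2*c + C3*c^2


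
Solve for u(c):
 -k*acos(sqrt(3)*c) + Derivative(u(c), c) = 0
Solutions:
 u(c) = C1 + k*(c*acos(sqrt(3)*c) - sqrt(3)*sqrt(1 - 3*c^2)/3)


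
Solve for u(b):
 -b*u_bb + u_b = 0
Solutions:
 u(b) = C1 + C2*b^2


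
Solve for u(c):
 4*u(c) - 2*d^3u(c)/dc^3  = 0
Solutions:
 u(c) = C3*exp(2^(1/3)*c) + (C1*sin(2^(1/3)*sqrt(3)*c/2) + C2*cos(2^(1/3)*sqrt(3)*c/2))*exp(-2^(1/3)*c/2)


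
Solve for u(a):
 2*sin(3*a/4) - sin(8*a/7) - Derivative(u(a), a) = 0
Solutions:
 u(a) = C1 - 8*cos(3*a/4)/3 + 7*cos(8*a/7)/8


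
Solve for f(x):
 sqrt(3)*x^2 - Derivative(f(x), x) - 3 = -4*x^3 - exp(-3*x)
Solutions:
 f(x) = C1 + x^4 + sqrt(3)*x^3/3 - 3*x - exp(-3*x)/3


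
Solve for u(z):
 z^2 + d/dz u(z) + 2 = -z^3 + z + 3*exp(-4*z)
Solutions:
 u(z) = C1 - z^4/4 - z^3/3 + z^2/2 - 2*z - 3*exp(-4*z)/4


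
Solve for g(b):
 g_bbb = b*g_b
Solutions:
 g(b) = C1 + Integral(C2*airyai(b) + C3*airybi(b), b)


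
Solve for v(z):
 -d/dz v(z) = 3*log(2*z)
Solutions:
 v(z) = C1 - 3*z*log(z) - z*log(8) + 3*z


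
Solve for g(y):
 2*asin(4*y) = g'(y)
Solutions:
 g(y) = C1 + 2*y*asin(4*y) + sqrt(1 - 16*y^2)/2


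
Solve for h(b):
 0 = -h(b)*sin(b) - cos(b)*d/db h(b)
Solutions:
 h(b) = C1*cos(b)


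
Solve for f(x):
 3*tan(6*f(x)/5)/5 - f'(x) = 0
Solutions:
 f(x) = -5*asin(C1*exp(18*x/25))/6 + 5*pi/6
 f(x) = 5*asin(C1*exp(18*x/25))/6


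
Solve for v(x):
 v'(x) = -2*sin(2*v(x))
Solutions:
 v(x) = pi - acos((-C1 - exp(8*x))/(C1 - exp(8*x)))/2
 v(x) = acos((-C1 - exp(8*x))/(C1 - exp(8*x)))/2


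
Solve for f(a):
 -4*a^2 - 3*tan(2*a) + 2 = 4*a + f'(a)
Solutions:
 f(a) = C1 - 4*a^3/3 - 2*a^2 + 2*a + 3*log(cos(2*a))/2


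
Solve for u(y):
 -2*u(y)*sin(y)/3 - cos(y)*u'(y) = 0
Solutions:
 u(y) = C1*cos(y)^(2/3)


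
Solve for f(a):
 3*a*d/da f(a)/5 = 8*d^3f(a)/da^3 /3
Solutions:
 f(a) = C1 + Integral(C2*airyai(15^(2/3)*a/10) + C3*airybi(15^(2/3)*a/10), a)


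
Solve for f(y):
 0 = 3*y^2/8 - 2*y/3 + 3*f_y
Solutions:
 f(y) = C1 - y^3/24 + y^2/9


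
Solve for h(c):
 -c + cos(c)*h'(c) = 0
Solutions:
 h(c) = C1 + Integral(c/cos(c), c)


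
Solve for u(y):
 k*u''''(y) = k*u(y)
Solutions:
 u(y) = C1*exp(-y) + C2*exp(y) + C3*sin(y) + C4*cos(y)


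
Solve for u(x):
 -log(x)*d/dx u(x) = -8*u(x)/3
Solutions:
 u(x) = C1*exp(8*li(x)/3)


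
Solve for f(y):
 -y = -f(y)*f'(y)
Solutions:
 f(y) = -sqrt(C1 + y^2)
 f(y) = sqrt(C1 + y^2)


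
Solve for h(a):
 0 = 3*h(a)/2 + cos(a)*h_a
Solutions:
 h(a) = C1*(sin(a) - 1)^(3/4)/(sin(a) + 1)^(3/4)


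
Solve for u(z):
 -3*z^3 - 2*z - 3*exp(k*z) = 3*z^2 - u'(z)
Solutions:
 u(z) = C1 + 3*z^4/4 + z^3 + z^2 + 3*exp(k*z)/k


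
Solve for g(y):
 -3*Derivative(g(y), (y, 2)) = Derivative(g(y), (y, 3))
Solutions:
 g(y) = C1 + C2*y + C3*exp(-3*y)


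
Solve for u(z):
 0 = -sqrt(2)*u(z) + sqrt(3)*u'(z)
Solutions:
 u(z) = C1*exp(sqrt(6)*z/3)


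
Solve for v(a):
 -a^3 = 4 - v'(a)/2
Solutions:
 v(a) = C1 + a^4/2 + 8*a


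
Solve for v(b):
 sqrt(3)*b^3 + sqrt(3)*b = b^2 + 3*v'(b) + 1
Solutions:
 v(b) = C1 + sqrt(3)*b^4/12 - b^3/9 + sqrt(3)*b^2/6 - b/3


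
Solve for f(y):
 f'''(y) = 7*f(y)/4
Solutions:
 f(y) = C3*exp(14^(1/3)*y/2) + (C1*sin(14^(1/3)*sqrt(3)*y/4) + C2*cos(14^(1/3)*sqrt(3)*y/4))*exp(-14^(1/3)*y/4)


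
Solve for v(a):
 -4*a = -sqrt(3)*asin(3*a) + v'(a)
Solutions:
 v(a) = C1 - 2*a^2 + sqrt(3)*(a*asin(3*a) + sqrt(1 - 9*a^2)/3)


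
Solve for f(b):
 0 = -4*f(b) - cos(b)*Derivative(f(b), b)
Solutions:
 f(b) = C1*(sin(b)^2 - 2*sin(b) + 1)/(sin(b)^2 + 2*sin(b) + 1)


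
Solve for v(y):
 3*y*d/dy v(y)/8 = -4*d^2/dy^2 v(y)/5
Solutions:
 v(y) = C1 + C2*erf(sqrt(15)*y/8)


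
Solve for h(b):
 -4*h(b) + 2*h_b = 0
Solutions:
 h(b) = C1*exp(2*b)


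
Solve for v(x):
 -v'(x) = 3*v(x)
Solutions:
 v(x) = C1*exp(-3*x)


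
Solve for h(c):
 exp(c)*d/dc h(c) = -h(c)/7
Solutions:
 h(c) = C1*exp(exp(-c)/7)


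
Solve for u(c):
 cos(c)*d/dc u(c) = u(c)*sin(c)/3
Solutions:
 u(c) = C1/cos(c)^(1/3)


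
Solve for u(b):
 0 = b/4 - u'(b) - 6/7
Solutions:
 u(b) = C1 + b^2/8 - 6*b/7


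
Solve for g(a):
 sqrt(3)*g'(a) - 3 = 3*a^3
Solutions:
 g(a) = C1 + sqrt(3)*a^4/4 + sqrt(3)*a


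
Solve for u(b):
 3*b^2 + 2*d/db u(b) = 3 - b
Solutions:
 u(b) = C1 - b^3/2 - b^2/4 + 3*b/2


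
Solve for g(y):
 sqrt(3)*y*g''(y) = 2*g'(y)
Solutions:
 g(y) = C1 + C2*y^(1 + 2*sqrt(3)/3)


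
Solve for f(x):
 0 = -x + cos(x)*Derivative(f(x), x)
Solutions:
 f(x) = C1 + Integral(x/cos(x), x)


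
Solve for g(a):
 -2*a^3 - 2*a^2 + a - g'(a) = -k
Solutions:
 g(a) = C1 - a^4/2 - 2*a^3/3 + a^2/2 + a*k


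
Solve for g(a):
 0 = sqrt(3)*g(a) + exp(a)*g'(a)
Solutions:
 g(a) = C1*exp(sqrt(3)*exp(-a))


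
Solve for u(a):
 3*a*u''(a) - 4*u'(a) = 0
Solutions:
 u(a) = C1 + C2*a^(7/3)


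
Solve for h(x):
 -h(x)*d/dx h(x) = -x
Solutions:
 h(x) = -sqrt(C1 + x^2)
 h(x) = sqrt(C1 + x^2)


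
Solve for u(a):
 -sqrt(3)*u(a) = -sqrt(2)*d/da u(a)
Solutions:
 u(a) = C1*exp(sqrt(6)*a/2)


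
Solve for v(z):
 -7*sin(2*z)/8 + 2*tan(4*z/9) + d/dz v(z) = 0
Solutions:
 v(z) = C1 + 9*log(cos(4*z/9))/2 - 7*cos(2*z)/16


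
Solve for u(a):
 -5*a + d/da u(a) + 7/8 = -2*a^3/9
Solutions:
 u(a) = C1 - a^4/18 + 5*a^2/2 - 7*a/8


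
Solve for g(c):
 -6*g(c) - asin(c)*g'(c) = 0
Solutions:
 g(c) = C1*exp(-6*Integral(1/asin(c), c))


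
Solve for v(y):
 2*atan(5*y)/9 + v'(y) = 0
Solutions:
 v(y) = C1 - 2*y*atan(5*y)/9 + log(25*y^2 + 1)/45


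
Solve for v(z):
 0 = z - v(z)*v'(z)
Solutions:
 v(z) = -sqrt(C1 + z^2)
 v(z) = sqrt(C1 + z^2)


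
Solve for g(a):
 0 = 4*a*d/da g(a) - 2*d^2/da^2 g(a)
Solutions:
 g(a) = C1 + C2*erfi(a)


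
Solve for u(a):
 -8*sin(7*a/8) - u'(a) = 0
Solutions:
 u(a) = C1 + 64*cos(7*a/8)/7


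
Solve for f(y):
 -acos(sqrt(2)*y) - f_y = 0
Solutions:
 f(y) = C1 - y*acos(sqrt(2)*y) + sqrt(2)*sqrt(1 - 2*y^2)/2


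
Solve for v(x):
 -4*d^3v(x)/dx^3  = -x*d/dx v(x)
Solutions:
 v(x) = C1 + Integral(C2*airyai(2^(1/3)*x/2) + C3*airybi(2^(1/3)*x/2), x)


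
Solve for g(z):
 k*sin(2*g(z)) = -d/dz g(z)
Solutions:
 g(z) = pi - acos((-C1 - exp(4*k*z))/(C1 - exp(4*k*z)))/2
 g(z) = acos((-C1 - exp(4*k*z))/(C1 - exp(4*k*z)))/2


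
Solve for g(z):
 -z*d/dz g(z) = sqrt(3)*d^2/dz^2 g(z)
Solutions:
 g(z) = C1 + C2*erf(sqrt(2)*3^(3/4)*z/6)


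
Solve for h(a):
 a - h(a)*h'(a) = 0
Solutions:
 h(a) = -sqrt(C1 + a^2)
 h(a) = sqrt(C1 + a^2)


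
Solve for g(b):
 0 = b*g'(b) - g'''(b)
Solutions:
 g(b) = C1 + Integral(C2*airyai(b) + C3*airybi(b), b)


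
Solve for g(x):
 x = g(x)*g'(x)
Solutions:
 g(x) = -sqrt(C1 + x^2)
 g(x) = sqrt(C1 + x^2)


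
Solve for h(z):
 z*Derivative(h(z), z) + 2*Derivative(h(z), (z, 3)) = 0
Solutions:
 h(z) = C1 + Integral(C2*airyai(-2^(2/3)*z/2) + C3*airybi(-2^(2/3)*z/2), z)


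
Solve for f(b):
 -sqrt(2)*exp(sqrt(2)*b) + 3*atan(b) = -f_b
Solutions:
 f(b) = C1 - 3*b*atan(b) + exp(sqrt(2)*b) + 3*log(b^2 + 1)/2


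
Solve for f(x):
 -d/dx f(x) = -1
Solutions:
 f(x) = C1 + x


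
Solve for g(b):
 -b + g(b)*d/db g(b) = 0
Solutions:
 g(b) = -sqrt(C1 + b^2)
 g(b) = sqrt(C1 + b^2)


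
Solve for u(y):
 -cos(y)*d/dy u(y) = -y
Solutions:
 u(y) = C1 + Integral(y/cos(y), y)


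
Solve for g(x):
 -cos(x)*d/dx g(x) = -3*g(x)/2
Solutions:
 g(x) = C1*(sin(x) + 1)^(3/4)/(sin(x) - 1)^(3/4)


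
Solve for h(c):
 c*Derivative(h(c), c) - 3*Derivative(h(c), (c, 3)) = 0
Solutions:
 h(c) = C1 + Integral(C2*airyai(3^(2/3)*c/3) + C3*airybi(3^(2/3)*c/3), c)


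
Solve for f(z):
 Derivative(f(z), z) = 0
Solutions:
 f(z) = C1


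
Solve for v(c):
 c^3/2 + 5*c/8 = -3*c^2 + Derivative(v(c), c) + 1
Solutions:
 v(c) = C1 + c^4/8 + c^3 + 5*c^2/16 - c


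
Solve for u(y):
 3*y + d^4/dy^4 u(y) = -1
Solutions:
 u(y) = C1 + C2*y + C3*y^2 + C4*y^3 - y^5/40 - y^4/24


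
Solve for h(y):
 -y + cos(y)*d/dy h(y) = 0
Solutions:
 h(y) = C1 + Integral(y/cos(y), y)


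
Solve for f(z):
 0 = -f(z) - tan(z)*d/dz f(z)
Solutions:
 f(z) = C1/sin(z)


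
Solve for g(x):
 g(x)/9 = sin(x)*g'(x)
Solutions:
 g(x) = C1*(cos(x) - 1)^(1/18)/(cos(x) + 1)^(1/18)


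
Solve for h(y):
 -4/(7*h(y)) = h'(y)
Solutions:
 h(y) = -sqrt(C1 - 56*y)/7
 h(y) = sqrt(C1 - 56*y)/7


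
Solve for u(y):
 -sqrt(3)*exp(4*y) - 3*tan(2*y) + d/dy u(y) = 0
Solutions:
 u(y) = C1 + sqrt(3)*exp(4*y)/4 - 3*log(cos(2*y))/2


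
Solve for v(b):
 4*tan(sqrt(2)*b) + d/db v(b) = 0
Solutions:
 v(b) = C1 + 2*sqrt(2)*log(cos(sqrt(2)*b))


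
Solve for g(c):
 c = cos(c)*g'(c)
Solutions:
 g(c) = C1 + Integral(c/cos(c), c)


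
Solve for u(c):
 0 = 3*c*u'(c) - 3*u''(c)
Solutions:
 u(c) = C1 + C2*erfi(sqrt(2)*c/2)


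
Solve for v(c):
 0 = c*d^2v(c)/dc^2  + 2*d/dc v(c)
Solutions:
 v(c) = C1 + C2/c


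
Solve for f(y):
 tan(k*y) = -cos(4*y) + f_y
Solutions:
 f(y) = C1 + Piecewise((-log(cos(k*y))/k, Ne(k, 0)), (0, True)) + sin(4*y)/4


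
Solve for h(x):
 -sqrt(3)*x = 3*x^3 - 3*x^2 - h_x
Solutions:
 h(x) = C1 + 3*x^4/4 - x^3 + sqrt(3)*x^2/2


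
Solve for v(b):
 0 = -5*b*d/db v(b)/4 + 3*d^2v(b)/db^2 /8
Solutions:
 v(b) = C1 + C2*erfi(sqrt(15)*b/3)


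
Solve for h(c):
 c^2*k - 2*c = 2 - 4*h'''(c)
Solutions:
 h(c) = C1 + C2*c + C3*c^2 - c^5*k/240 + c^4/48 + c^3/12


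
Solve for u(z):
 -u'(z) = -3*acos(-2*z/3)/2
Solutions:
 u(z) = C1 + 3*z*acos(-2*z/3)/2 + 3*sqrt(9 - 4*z^2)/4


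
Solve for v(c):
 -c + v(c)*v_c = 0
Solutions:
 v(c) = -sqrt(C1 + c^2)
 v(c) = sqrt(C1 + c^2)


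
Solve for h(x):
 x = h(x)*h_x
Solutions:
 h(x) = -sqrt(C1 + x^2)
 h(x) = sqrt(C1 + x^2)


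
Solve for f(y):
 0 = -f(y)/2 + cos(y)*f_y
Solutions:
 f(y) = C1*(sin(y) + 1)^(1/4)/(sin(y) - 1)^(1/4)


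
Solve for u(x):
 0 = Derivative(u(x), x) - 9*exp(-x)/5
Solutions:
 u(x) = C1 - 9*exp(-x)/5


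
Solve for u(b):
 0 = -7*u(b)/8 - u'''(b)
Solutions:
 u(b) = C3*exp(-7^(1/3)*b/2) + (C1*sin(sqrt(3)*7^(1/3)*b/4) + C2*cos(sqrt(3)*7^(1/3)*b/4))*exp(7^(1/3)*b/4)


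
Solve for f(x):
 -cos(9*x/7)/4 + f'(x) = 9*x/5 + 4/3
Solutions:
 f(x) = C1 + 9*x^2/10 + 4*x/3 + 7*sin(9*x/7)/36


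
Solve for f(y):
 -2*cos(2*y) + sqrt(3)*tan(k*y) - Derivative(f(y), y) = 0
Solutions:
 f(y) = C1 + sqrt(3)*Piecewise((-log(cos(k*y))/k, Ne(k, 0)), (0, True)) - sin(2*y)


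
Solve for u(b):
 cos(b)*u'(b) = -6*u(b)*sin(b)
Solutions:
 u(b) = C1*cos(b)^6


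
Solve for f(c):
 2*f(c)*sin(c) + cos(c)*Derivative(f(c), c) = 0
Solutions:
 f(c) = C1*cos(c)^2


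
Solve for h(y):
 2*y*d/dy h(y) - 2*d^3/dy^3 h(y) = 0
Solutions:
 h(y) = C1 + Integral(C2*airyai(y) + C3*airybi(y), y)


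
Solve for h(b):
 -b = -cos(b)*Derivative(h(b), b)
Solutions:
 h(b) = C1 + Integral(b/cos(b), b)


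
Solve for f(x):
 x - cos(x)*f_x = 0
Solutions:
 f(x) = C1 + Integral(x/cos(x), x)


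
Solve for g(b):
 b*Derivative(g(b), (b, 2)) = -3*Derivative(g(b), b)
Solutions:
 g(b) = C1 + C2/b^2


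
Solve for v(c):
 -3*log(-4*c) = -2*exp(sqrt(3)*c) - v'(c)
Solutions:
 v(c) = C1 + 3*c*log(-c) + 3*c*(-1 + 2*log(2)) - 2*sqrt(3)*exp(sqrt(3)*c)/3


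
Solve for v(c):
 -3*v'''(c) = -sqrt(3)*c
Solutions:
 v(c) = C1 + C2*c + C3*c^2 + sqrt(3)*c^4/72


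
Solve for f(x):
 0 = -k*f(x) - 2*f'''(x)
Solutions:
 f(x) = C1*exp(2^(2/3)*x*(-k)^(1/3)/2) + C2*exp(2^(2/3)*x*(-k)^(1/3)*(-1 + sqrt(3)*I)/4) + C3*exp(-2^(2/3)*x*(-k)^(1/3)*(1 + sqrt(3)*I)/4)


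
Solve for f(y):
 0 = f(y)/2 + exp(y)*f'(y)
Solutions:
 f(y) = C1*exp(exp(-y)/2)


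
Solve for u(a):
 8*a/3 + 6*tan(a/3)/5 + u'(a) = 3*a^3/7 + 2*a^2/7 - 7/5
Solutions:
 u(a) = C1 + 3*a^4/28 + 2*a^3/21 - 4*a^2/3 - 7*a/5 + 18*log(cos(a/3))/5


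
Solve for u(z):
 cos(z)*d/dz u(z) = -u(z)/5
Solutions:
 u(z) = C1*(sin(z) - 1)^(1/10)/(sin(z) + 1)^(1/10)


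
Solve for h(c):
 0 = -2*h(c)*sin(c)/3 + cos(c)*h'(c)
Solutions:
 h(c) = C1/cos(c)^(2/3)


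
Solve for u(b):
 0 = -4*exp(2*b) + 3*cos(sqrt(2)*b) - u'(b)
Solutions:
 u(b) = C1 - 2*exp(2*b) + 3*sqrt(2)*sin(sqrt(2)*b)/2


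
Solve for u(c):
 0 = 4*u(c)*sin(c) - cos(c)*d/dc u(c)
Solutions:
 u(c) = C1/cos(c)^4


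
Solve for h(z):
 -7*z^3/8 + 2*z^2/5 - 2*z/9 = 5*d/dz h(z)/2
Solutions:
 h(z) = C1 - 7*z^4/80 + 4*z^3/75 - 2*z^2/45


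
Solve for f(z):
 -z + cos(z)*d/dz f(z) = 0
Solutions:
 f(z) = C1 + Integral(z/cos(z), z)


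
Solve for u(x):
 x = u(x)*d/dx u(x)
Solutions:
 u(x) = -sqrt(C1 + x^2)
 u(x) = sqrt(C1 + x^2)


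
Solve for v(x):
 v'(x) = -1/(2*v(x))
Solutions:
 v(x) = -sqrt(C1 - x)
 v(x) = sqrt(C1 - x)


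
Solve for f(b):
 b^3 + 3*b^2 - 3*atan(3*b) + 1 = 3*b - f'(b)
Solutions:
 f(b) = C1 - b^4/4 - b^3 + 3*b^2/2 + 3*b*atan(3*b) - b - log(9*b^2 + 1)/2


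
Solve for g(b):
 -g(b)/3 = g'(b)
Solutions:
 g(b) = C1*exp(-b/3)


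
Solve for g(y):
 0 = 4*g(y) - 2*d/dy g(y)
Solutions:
 g(y) = C1*exp(2*y)


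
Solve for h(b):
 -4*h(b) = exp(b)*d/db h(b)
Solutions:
 h(b) = C1*exp(4*exp(-b))


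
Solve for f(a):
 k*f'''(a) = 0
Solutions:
 f(a) = C1 + C2*a + C3*a^2


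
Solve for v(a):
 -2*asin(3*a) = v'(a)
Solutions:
 v(a) = C1 - 2*a*asin(3*a) - 2*sqrt(1 - 9*a^2)/3


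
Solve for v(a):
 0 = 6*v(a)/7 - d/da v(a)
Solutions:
 v(a) = C1*exp(6*a/7)


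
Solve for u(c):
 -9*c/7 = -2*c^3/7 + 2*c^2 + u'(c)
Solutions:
 u(c) = C1 + c^4/14 - 2*c^3/3 - 9*c^2/14


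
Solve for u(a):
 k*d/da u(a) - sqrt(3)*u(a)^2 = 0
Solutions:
 u(a) = -k/(C1*k + sqrt(3)*a)


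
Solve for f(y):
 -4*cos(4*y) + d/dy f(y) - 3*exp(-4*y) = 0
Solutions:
 f(y) = C1 + sin(4*y) - 3*exp(-4*y)/4


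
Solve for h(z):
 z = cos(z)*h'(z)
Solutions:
 h(z) = C1 + Integral(z/cos(z), z)


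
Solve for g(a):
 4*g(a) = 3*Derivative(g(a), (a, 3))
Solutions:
 g(a) = C3*exp(6^(2/3)*a/3) + (C1*sin(2^(2/3)*3^(1/6)*a/2) + C2*cos(2^(2/3)*3^(1/6)*a/2))*exp(-6^(2/3)*a/6)


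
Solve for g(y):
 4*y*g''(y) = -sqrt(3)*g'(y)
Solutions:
 g(y) = C1 + C2*y^(1 - sqrt(3)/4)


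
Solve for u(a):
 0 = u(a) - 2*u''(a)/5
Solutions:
 u(a) = C1*exp(-sqrt(10)*a/2) + C2*exp(sqrt(10)*a/2)


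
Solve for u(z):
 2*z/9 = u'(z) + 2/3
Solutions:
 u(z) = C1 + z^2/9 - 2*z/3


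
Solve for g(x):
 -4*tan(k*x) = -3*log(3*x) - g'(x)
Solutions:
 g(x) = C1 - 3*x*log(x) - 3*x*log(3) + 3*x + 4*Piecewise((-log(cos(k*x))/k, Ne(k, 0)), (0, True))


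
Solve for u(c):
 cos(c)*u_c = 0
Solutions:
 u(c) = C1


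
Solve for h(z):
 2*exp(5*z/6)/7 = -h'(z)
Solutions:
 h(z) = C1 - 12*exp(5*z/6)/35


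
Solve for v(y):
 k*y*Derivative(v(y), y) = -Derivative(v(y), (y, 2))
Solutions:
 v(y) = Piecewise((-sqrt(2)*sqrt(pi)*C1*erf(sqrt(2)*sqrt(k)*y/2)/(2*sqrt(k)) - C2, (k > 0) | (k < 0)), (-C1*y - C2, True))


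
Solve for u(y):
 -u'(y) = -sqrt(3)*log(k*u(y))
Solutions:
 li(k*u(y))/k = C1 + sqrt(3)*y


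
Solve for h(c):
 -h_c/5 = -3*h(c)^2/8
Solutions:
 h(c) = -8/(C1 + 15*c)


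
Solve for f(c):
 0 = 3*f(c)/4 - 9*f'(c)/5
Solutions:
 f(c) = C1*exp(5*c/12)


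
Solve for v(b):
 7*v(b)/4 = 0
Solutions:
 v(b) = 0


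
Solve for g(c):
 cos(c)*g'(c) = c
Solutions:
 g(c) = C1 + Integral(c/cos(c), c)


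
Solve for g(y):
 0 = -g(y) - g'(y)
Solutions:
 g(y) = C1*exp(-y)


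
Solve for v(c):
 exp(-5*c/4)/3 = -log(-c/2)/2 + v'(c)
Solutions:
 v(c) = C1 + c*log(-c)/2 + c*(-1 - log(2))/2 - 4*exp(-5*c/4)/15


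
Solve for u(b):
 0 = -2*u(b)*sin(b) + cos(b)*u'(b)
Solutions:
 u(b) = C1/cos(b)^2


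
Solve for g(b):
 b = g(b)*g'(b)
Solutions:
 g(b) = -sqrt(C1 + b^2)
 g(b) = sqrt(C1 + b^2)


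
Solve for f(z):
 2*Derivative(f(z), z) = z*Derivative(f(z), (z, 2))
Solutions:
 f(z) = C1 + C2*z^3


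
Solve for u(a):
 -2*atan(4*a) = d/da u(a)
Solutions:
 u(a) = C1 - 2*a*atan(4*a) + log(16*a^2 + 1)/4


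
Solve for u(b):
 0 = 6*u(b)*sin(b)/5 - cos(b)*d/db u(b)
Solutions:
 u(b) = C1/cos(b)^(6/5)


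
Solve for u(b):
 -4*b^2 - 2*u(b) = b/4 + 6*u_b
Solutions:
 u(b) = C1*exp(-b/3) - 2*b^2 + 95*b/8 - 285/8


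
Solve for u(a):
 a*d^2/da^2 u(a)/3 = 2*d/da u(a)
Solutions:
 u(a) = C1 + C2*a^7


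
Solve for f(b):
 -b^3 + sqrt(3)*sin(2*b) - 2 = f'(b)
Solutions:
 f(b) = C1 - b^4/4 - 2*b - sqrt(3)*cos(2*b)/2


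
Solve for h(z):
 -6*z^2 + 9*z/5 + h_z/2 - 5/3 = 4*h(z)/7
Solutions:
 h(z) = C1*exp(8*z/7) - 21*z^2/2 - 609*z/40 - 15589/960


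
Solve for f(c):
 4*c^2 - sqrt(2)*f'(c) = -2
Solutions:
 f(c) = C1 + 2*sqrt(2)*c^3/3 + sqrt(2)*c


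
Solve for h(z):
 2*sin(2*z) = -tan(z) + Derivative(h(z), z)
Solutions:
 h(z) = C1 - log(cos(z)) - cos(2*z)


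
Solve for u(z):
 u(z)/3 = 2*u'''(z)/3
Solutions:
 u(z) = C3*exp(2^(2/3)*z/2) + (C1*sin(2^(2/3)*sqrt(3)*z/4) + C2*cos(2^(2/3)*sqrt(3)*z/4))*exp(-2^(2/3)*z/4)


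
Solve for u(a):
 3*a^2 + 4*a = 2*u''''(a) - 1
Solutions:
 u(a) = C1 + C2*a + C3*a^2 + C4*a^3 + a^6/240 + a^5/60 + a^4/48


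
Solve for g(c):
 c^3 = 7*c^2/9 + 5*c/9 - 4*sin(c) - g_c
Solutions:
 g(c) = C1 - c^4/4 + 7*c^3/27 + 5*c^2/18 + 4*cos(c)


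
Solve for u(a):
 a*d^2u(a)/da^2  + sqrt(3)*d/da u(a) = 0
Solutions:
 u(a) = C1 + C2*a^(1 - sqrt(3))


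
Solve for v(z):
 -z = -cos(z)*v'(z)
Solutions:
 v(z) = C1 + Integral(z/cos(z), z)


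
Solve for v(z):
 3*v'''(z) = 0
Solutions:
 v(z) = C1 + C2*z + C3*z^2


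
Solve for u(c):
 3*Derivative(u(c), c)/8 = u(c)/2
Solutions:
 u(c) = C1*exp(4*c/3)


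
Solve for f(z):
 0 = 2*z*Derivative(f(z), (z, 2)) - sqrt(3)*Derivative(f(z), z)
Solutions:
 f(z) = C1 + C2*z^(sqrt(3)/2 + 1)


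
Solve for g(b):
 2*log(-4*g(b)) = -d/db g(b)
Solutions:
 Integral(1/(log(-_y) + 2*log(2)), (_y, g(b)))/2 = C1 - b


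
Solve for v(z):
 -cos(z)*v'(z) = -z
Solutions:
 v(z) = C1 + Integral(z/cos(z), z)


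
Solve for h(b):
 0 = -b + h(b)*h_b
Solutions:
 h(b) = -sqrt(C1 + b^2)
 h(b) = sqrt(C1 + b^2)


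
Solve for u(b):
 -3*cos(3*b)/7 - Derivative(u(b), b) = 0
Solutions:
 u(b) = C1 - sin(3*b)/7


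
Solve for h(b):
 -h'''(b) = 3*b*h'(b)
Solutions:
 h(b) = C1 + Integral(C2*airyai(-3^(1/3)*b) + C3*airybi(-3^(1/3)*b), b)


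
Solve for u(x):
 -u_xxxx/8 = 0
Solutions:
 u(x) = C1 + C2*x + C3*x^2 + C4*x^3


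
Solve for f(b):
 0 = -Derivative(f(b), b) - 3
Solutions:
 f(b) = C1 - 3*b


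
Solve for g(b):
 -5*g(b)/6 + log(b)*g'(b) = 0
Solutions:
 g(b) = C1*exp(5*li(b)/6)


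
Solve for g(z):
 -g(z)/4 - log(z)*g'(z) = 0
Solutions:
 g(z) = C1*exp(-li(z)/4)


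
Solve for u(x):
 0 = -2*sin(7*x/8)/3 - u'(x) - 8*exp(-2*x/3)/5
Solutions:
 u(x) = C1 + 16*cos(7*x/8)/21 + 12*exp(-2*x/3)/5


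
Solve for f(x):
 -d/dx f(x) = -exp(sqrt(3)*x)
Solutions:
 f(x) = C1 + sqrt(3)*exp(sqrt(3)*x)/3


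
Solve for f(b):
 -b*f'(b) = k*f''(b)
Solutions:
 f(b) = C1 + C2*sqrt(k)*erf(sqrt(2)*b*sqrt(1/k)/2)


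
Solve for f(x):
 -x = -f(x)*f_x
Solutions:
 f(x) = -sqrt(C1 + x^2)
 f(x) = sqrt(C1 + x^2)


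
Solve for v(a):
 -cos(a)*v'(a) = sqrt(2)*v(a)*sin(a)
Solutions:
 v(a) = C1*cos(a)^(sqrt(2))


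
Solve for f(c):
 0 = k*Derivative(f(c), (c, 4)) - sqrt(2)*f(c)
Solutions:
 f(c) = C1*exp(-2^(1/8)*c*(1/k)^(1/4)) + C2*exp(2^(1/8)*c*(1/k)^(1/4)) + C3*exp(-2^(1/8)*I*c*(1/k)^(1/4)) + C4*exp(2^(1/8)*I*c*(1/k)^(1/4))


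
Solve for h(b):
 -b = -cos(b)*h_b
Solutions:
 h(b) = C1 + Integral(b/cos(b), b)


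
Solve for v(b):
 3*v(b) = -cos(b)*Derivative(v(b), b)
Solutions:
 v(b) = C1*(sin(b) - 1)^(3/2)/(sin(b) + 1)^(3/2)


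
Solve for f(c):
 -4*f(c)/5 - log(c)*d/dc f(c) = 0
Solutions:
 f(c) = C1*exp(-4*li(c)/5)


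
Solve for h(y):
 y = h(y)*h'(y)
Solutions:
 h(y) = -sqrt(C1 + y^2)
 h(y) = sqrt(C1 + y^2)


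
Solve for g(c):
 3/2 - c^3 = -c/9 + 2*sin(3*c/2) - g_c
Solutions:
 g(c) = C1 + c^4/4 - c^2/18 - 3*c/2 - 4*cos(3*c/2)/3


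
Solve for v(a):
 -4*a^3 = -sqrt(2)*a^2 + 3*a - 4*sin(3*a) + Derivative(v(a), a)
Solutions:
 v(a) = C1 - a^4 + sqrt(2)*a^3/3 - 3*a^2/2 - 4*cos(3*a)/3


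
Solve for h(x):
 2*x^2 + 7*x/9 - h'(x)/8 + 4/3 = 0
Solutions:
 h(x) = C1 + 16*x^3/3 + 28*x^2/9 + 32*x/3


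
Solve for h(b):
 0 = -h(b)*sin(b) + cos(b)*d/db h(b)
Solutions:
 h(b) = C1/cos(b)


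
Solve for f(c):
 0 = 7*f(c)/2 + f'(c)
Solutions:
 f(c) = C1*exp(-7*c/2)


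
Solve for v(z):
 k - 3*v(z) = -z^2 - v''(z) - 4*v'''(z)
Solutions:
 v(z) = C1*exp(-z*((36*sqrt(323) + 647)^(-1/3) + 2 + (36*sqrt(323) + 647)^(1/3))/24)*sin(sqrt(3)*z*(-(36*sqrt(323) + 647)^(1/3) + (36*sqrt(323) + 647)^(-1/3))/24) + C2*exp(-z*((36*sqrt(323) + 647)^(-1/3) + 2 + (36*sqrt(323) + 647)^(1/3))/24)*cos(sqrt(3)*z*(-(36*sqrt(323) + 647)^(1/3) + (36*sqrt(323) + 647)^(-1/3))/24) + C3*exp(z*(-1 + (36*sqrt(323) + 647)^(-1/3) + (36*sqrt(323) + 647)^(1/3))/12) + k/3 + z^2/3 + 2/9


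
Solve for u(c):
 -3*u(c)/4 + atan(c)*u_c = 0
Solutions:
 u(c) = C1*exp(3*Integral(1/atan(c), c)/4)


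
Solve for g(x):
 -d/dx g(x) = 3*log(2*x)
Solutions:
 g(x) = C1 - 3*x*log(x) - x*log(8) + 3*x


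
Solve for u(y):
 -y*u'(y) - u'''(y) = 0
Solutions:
 u(y) = C1 + Integral(C2*airyai(-y) + C3*airybi(-y), y)


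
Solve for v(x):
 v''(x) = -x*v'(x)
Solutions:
 v(x) = C1 + C2*erf(sqrt(2)*x/2)


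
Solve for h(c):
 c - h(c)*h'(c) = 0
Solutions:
 h(c) = -sqrt(C1 + c^2)
 h(c) = sqrt(C1 + c^2)


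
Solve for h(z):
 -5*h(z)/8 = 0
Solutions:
 h(z) = 0


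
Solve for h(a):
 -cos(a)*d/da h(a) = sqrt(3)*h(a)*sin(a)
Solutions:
 h(a) = C1*cos(a)^(sqrt(3))


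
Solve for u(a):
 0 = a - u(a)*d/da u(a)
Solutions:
 u(a) = -sqrt(C1 + a^2)
 u(a) = sqrt(C1 + a^2)


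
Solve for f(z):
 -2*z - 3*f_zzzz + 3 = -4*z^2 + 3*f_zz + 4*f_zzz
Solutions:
 f(z) = C1 + C2*z + z^4/9 - 19*z^3/27 + 107*z^2/54 + (C3*sin(sqrt(5)*z/3) + C4*cos(sqrt(5)*z/3))*exp(-2*z/3)


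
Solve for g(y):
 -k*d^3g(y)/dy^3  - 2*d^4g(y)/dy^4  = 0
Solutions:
 g(y) = C1 + C2*y + C3*y^2 + C4*exp(-k*y/2)


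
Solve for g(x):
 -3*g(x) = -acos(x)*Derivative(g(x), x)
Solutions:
 g(x) = C1*exp(3*Integral(1/acos(x), x))


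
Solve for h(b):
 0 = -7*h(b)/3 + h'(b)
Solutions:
 h(b) = C1*exp(7*b/3)


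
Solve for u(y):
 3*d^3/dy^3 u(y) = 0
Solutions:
 u(y) = C1 + C2*y + C3*y^2


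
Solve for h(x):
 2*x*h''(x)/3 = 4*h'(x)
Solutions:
 h(x) = C1 + C2*x^7


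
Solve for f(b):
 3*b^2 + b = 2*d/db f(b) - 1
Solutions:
 f(b) = C1 + b^3/2 + b^2/4 + b/2


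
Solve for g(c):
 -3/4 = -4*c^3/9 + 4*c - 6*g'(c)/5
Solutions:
 g(c) = C1 - 5*c^4/54 + 5*c^2/3 + 5*c/8


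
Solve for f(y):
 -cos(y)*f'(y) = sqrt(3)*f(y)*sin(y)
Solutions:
 f(y) = C1*cos(y)^(sqrt(3))


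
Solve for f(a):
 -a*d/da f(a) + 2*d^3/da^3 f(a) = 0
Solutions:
 f(a) = C1 + Integral(C2*airyai(2^(2/3)*a/2) + C3*airybi(2^(2/3)*a/2), a)


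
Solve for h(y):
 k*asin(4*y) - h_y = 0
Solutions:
 h(y) = C1 + k*(y*asin(4*y) + sqrt(1 - 16*y^2)/4)


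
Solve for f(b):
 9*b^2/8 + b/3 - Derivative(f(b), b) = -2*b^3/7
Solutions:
 f(b) = C1 + b^4/14 + 3*b^3/8 + b^2/6


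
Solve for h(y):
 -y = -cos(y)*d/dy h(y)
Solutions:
 h(y) = C1 + Integral(y/cos(y), y)


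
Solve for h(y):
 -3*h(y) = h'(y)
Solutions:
 h(y) = C1*exp(-3*y)


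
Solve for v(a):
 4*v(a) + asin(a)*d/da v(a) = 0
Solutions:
 v(a) = C1*exp(-4*Integral(1/asin(a), a))


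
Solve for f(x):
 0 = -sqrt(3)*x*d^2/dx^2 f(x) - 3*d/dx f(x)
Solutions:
 f(x) = C1 + C2*x^(1 - sqrt(3))


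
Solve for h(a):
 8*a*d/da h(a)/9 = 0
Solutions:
 h(a) = C1


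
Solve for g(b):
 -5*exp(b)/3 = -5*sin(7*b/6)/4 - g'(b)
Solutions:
 g(b) = C1 + 5*exp(b)/3 + 15*cos(7*b/6)/14


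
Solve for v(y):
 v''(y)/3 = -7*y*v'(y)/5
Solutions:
 v(y) = C1 + C2*erf(sqrt(210)*y/10)


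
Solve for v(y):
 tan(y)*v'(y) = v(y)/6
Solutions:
 v(y) = C1*sin(y)^(1/6)


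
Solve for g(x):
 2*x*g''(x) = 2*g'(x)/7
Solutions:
 g(x) = C1 + C2*x^(8/7)


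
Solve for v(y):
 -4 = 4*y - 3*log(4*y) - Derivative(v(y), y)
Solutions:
 v(y) = C1 + 2*y^2 - 3*y*log(y) - y*log(64) + 7*y


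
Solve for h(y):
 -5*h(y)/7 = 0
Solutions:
 h(y) = 0


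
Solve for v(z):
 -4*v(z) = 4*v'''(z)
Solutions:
 v(z) = C3*exp(-z) + (C1*sin(sqrt(3)*z/2) + C2*cos(sqrt(3)*z/2))*exp(z/2)


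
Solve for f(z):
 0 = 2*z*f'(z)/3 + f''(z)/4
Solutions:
 f(z) = C1 + C2*erf(2*sqrt(3)*z/3)


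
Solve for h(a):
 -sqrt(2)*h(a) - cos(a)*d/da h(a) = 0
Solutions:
 h(a) = C1*(sin(a) - 1)^(sqrt(2)/2)/(sin(a) + 1)^(sqrt(2)/2)


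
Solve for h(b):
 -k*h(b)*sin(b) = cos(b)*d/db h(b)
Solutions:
 h(b) = C1*exp(k*log(cos(b)))


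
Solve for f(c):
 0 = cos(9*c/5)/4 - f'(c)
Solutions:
 f(c) = C1 + 5*sin(9*c/5)/36


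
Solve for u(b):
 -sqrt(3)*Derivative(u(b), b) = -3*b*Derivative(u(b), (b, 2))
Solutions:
 u(b) = C1 + C2*b^(sqrt(3)/3 + 1)


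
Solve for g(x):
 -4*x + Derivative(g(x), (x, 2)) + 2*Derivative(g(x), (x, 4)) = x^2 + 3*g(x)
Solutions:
 g(x) = C1*exp(-x) + C2*exp(x) + C3*sin(sqrt(6)*x/2) + C4*cos(sqrt(6)*x/2) - x^2/3 - 4*x/3 - 2/9


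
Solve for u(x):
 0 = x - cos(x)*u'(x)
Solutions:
 u(x) = C1 + Integral(x/cos(x), x)


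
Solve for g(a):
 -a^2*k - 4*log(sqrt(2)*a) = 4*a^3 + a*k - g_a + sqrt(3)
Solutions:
 g(a) = C1 + a^4 + a^3*k/3 + a^2*k/2 + 4*a*log(a) - 4*a + a*log(4) + sqrt(3)*a


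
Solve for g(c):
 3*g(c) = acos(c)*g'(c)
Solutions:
 g(c) = C1*exp(3*Integral(1/acos(c), c))


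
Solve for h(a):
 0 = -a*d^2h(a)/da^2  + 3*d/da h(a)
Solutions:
 h(a) = C1 + C2*a^4


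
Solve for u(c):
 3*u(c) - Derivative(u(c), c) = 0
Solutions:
 u(c) = C1*exp(3*c)


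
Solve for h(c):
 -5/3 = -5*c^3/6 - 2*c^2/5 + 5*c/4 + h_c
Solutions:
 h(c) = C1 + 5*c^4/24 + 2*c^3/15 - 5*c^2/8 - 5*c/3


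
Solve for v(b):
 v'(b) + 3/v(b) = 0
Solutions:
 v(b) = -sqrt(C1 - 6*b)
 v(b) = sqrt(C1 - 6*b)


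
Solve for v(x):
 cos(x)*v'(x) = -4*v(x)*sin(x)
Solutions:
 v(x) = C1*cos(x)^4


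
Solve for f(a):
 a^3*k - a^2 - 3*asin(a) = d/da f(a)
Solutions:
 f(a) = C1 + a^4*k/4 - a^3/3 - 3*a*asin(a) - 3*sqrt(1 - a^2)


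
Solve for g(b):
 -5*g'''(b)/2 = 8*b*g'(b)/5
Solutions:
 g(b) = C1 + Integral(C2*airyai(-2*10^(1/3)*b/5) + C3*airybi(-2*10^(1/3)*b/5), b)


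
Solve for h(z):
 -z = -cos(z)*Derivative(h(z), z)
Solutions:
 h(z) = C1 + Integral(z/cos(z), z)


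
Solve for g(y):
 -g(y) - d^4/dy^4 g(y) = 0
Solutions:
 g(y) = (C1*sin(sqrt(2)*y/2) + C2*cos(sqrt(2)*y/2))*exp(-sqrt(2)*y/2) + (C3*sin(sqrt(2)*y/2) + C4*cos(sqrt(2)*y/2))*exp(sqrt(2)*y/2)


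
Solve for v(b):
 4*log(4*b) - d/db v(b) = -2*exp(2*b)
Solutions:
 v(b) = C1 + 4*b*log(b) + 4*b*(-1 + 2*log(2)) + exp(2*b)


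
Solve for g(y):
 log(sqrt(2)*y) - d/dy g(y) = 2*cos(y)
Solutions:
 g(y) = C1 + y*log(y) - y + y*log(2)/2 - 2*sin(y)


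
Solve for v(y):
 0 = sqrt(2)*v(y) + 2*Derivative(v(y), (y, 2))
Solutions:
 v(y) = C1*sin(2^(3/4)*y/2) + C2*cos(2^(3/4)*y/2)


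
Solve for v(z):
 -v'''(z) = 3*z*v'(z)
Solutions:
 v(z) = C1 + Integral(C2*airyai(-3^(1/3)*z) + C3*airybi(-3^(1/3)*z), z)


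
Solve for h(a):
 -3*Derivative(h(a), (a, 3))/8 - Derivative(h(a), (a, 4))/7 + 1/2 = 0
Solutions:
 h(a) = C1 + C2*a + C3*a^2 + C4*exp(-21*a/8) + 2*a^3/9


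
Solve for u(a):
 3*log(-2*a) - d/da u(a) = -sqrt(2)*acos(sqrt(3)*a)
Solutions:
 u(a) = C1 + 3*a*log(-a) - 3*a + 3*a*log(2) + sqrt(2)*(a*acos(sqrt(3)*a) - sqrt(3)*sqrt(1 - 3*a^2)/3)


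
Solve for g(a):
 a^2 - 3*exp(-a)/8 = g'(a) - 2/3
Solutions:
 g(a) = C1 + a^3/3 + 2*a/3 + 3*exp(-a)/8


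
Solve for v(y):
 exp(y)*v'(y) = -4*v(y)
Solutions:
 v(y) = C1*exp(4*exp(-y))


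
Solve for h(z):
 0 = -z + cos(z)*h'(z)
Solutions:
 h(z) = C1 + Integral(z/cos(z), z)


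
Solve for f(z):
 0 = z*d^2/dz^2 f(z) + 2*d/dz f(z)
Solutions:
 f(z) = C1 + C2/z


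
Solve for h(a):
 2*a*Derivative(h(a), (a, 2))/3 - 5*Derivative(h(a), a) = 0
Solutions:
 h(a) = C1 + C2*a^(17/2)


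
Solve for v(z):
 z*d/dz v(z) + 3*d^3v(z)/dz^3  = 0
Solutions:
 v(z) = C1 + Integral(C2*airyai(-3^(2/3)*z/3) + C3*airybi(-3^(2/3)*z/3), z)


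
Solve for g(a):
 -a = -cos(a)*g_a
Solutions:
 g(a) = C1 + Integral(a/cos(a), a)


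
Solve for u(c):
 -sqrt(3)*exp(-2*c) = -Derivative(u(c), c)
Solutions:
 u(c) = C1 - sqrt(3)*exp(-2*c)/2


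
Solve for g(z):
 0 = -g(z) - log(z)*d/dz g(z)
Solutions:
 g(z) = C1*exp(-li(z))


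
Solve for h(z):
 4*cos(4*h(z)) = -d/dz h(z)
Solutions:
 h(z) = -asin((C1 + exp(32*z))/(C1 - exp(32*z)))/4 + pi/4
 h(z) = asin((C1 + exp(32*z))/(C1 - exp(32*z)))/4


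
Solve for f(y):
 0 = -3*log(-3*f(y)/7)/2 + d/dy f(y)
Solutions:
 -2*Integral(1/(log(-_y) - log(7) + log(3)), (_y, f(y)))/3 = C1 - y


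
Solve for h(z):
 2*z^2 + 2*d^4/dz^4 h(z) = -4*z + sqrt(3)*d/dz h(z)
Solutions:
 h(z) = C1 + C4*exp(2^(2/3)*3^(1/6)*z/2) + 2*sqrt(3)*z^3/9 + 2*sqrt(3)*z^2/3 + (C2*sin(6^(2/3)*z/4) + C3*cos(6^(2/3)*z/4))*exp(-2^(2/3)*3^(1/6)*z/4)


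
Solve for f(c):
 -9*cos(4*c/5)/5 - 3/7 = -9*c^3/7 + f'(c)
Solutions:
 f(c) = C1 + 9*c^4/28 - 3*c/7 - 9*sin(4*c/5)/4


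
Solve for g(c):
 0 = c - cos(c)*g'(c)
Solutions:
 g(c) = C1 + Integral(c/cos(c), c)


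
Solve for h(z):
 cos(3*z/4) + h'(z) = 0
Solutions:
 h(z) = C1 - 4*sin(3*z/4)/3


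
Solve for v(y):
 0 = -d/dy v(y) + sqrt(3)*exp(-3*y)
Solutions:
 v(y) = C1 - sqrt(3)*exp(-3*y)/3


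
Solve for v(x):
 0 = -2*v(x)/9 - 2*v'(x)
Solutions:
 v(x) = C1*exp(-x/9)


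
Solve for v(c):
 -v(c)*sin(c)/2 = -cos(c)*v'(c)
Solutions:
 v(c) = C1/sqrt(cos(c))


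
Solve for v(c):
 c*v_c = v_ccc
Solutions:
 v(c) = C1 + Integral(C2*airyai(c) + C3*airybi(c), c)


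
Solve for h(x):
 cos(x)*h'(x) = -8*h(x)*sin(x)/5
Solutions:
 h(x) = C1*cos(x)^(8/5)


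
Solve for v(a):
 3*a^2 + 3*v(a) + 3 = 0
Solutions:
 v(a) = -a^2 - 1


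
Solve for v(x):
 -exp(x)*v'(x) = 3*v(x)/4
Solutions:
 v(x) = C1*exp(3*exp(-x)/4)


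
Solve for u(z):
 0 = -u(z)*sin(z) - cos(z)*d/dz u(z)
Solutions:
 u(z) = C1*cos(z)


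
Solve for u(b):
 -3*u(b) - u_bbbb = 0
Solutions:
 u(b) = (C1*sin(sqrt(2)*3^(1/4)*b/2) + C2*cos(sqrt(2)*3^(1/4)*b/2))*exp(-sqrt(2)*3^(1/4)*b/2) + (C3*sin(sqrt(2)*3^(1/4)*b/2) + C4*cos(sqrt(2)*3^(1/4)*b/2))*exp(sqrt(2)*3^(1/4)*b/2)


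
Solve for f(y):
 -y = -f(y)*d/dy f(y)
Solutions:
 f(y) = -sqrt(C1 + y^2)
 f(y) = sqrt(C1 + y^2)


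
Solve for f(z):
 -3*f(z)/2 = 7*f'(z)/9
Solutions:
 f(z) = C1*exp(-27*z/14)


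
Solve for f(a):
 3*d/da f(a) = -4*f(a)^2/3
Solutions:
 f(a) = 9/(C1 + 4*a)


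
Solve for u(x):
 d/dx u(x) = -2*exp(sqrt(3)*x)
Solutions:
 u(x) = C1 - 2*sqrt(3)*exp(sqrt(3)*x)/3


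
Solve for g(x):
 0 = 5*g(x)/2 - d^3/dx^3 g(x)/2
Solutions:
 g(x) = C3*exp(5^(1/3)*x) + (C1*sin(sqrt(3)*5^(1/3)*x/2) + C2*cos(sqrt(3)*5^(1/3)*x/2))*exp(-5^(1/3)*x/2)
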